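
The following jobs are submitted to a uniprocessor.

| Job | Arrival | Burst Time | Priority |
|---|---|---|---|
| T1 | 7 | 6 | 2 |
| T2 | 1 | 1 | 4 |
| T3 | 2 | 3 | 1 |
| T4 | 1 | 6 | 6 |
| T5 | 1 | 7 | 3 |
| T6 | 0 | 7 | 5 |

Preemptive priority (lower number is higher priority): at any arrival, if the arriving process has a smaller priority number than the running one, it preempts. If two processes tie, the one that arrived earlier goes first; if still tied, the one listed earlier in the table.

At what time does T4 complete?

30

Timeline: | T6 0-1 | T5 1-2 | T3 2-5 | T5 5-7 | T1 7-13 | T5 13-17 | T2 17-18 | T6 18-24 | T4 24-30 |
Completion: T1=13  T2=18  T3=5  T4=30  T5=17  T6=24
Turnaround (C−A): T1=6  T2=17  T3=3  T4=29  T5=16  T6=24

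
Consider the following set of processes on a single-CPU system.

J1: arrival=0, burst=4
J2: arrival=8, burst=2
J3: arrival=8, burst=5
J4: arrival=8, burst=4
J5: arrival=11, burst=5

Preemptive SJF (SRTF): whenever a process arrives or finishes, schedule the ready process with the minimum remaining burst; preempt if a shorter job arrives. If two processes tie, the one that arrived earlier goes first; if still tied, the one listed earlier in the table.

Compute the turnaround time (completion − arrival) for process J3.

11

Gantt: | J1 0-4 | idle 4-8 | J2 8-10 | J4 10-14 | J3 14-19 | J5 19-24 |
Completion: J1=4  J2=10  J3=19  J4=14  J5=24
Turnaround (C−A): J1=4  J2=2  J3=11  J4=6  J5=13
Turnaround(J3) = completion − arrival = 19 − 8 = 11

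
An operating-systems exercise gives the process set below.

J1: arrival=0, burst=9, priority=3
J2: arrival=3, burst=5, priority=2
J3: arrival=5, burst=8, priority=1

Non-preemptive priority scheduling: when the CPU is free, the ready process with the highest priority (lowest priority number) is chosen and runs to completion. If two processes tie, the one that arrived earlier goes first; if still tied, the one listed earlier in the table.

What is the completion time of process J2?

Schedule: | J1 0-9 | J3 9-17 | J2 17-22 |
Completion: J1=9  J2=22  J3=17

22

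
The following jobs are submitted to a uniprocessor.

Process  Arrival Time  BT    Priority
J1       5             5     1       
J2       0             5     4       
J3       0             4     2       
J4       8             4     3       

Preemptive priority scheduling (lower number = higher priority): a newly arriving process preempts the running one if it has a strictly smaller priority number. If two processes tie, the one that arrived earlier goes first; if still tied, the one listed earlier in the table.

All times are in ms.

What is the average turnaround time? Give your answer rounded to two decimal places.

8.25

Gantt: | J3 0-4 | J2 4-5 | J1 5-10 | J4 10-14 | J2 14-18 |
Completion: J1=10  J2=18  J3=4  J4=14
Turnaround (C−A): J1=5  J2=18  J3=4  J4=6
Turnaround times: J1=5, J2=18, J3=4, J4=6
Average turnaround = (5+18+4+6) / 4 = 33/4 = 8.25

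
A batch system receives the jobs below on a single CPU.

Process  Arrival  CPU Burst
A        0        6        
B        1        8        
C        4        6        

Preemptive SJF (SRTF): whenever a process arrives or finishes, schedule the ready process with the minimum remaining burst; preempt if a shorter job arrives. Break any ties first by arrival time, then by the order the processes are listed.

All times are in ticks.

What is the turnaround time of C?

Timeline: | A 0-6 | C 6-12 | B 12-20 |
Completion: A=6  B=20  C=12
Turnaround(C) = completion − arrival = 12 − 4 = 8

8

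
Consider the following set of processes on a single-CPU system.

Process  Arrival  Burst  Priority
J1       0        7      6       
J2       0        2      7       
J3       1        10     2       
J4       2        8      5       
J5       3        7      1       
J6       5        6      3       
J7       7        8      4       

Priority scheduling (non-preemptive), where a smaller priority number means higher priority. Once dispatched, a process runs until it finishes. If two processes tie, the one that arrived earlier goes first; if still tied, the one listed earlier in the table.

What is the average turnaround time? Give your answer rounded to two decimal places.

Gantt: | J1 0-7 | J5 7-14 | J3 14-24 | J6 24-30 | J7 30-38 | J4 38-46 | J2 46-48 |
Completion: J1=7  J2=48  J3=24  J4=46  J5=14  J6=30  J7=38
Turnaround times: J1=7, J2=48, J3=23, J4=44, J5=11, J6=25, J7=31
Average turnaround = (7+48+23+44+11+25+31) / 7 = 189/7 = 27.00

27.00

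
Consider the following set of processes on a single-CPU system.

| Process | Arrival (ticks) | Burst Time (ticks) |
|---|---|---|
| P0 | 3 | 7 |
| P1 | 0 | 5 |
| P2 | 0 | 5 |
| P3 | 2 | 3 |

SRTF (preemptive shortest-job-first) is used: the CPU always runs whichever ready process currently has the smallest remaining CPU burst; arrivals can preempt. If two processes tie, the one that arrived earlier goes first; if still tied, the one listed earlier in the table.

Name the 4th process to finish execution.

Schedule: | P1 0-5 | P3 5-8 | P2 8-13 | P0 13-20 |
Completion: P0=20  P1=5  P2=13  P3=8
Finish order: P1 → P3 → P2 → P0

P0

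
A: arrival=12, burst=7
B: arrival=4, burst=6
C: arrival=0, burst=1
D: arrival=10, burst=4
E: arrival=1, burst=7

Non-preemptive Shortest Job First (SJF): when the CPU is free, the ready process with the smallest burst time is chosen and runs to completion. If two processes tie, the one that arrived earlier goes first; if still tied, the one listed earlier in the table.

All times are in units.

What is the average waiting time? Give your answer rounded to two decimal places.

2.80

Schedule: | C 0-1 | E 1-8 | B 8-14 | D 14-18 | A 18-25 |
Completion: A=25  B=14  C=1  D=18  E=8
Waiting times: A=6, B=4, C=0, D=4, E=0
Average waiting = (6+4+0+4+0) / 5 = 14/5 = 2.80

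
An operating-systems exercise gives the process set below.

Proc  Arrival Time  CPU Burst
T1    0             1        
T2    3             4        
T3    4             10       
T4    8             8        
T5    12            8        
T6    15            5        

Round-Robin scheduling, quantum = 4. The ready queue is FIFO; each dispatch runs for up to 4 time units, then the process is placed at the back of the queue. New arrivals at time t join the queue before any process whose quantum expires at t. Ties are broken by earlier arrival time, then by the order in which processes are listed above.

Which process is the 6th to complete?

Gantt: | T1 0-1 | idle 1-3 | T2 3-7 | T3 7-11 | T4 11-15 | T3 15-19 | T5 19-23 | T6 23-27 | T4 27-31 | T3 31-33 | T5 33-37 | T6 37-38 |
Completion: T1=1  T2=7  T3=33  T4=31  T5=37  T6=38
Turnaround (C−A): T1=1  T2=4  T3=29  T4=23  T5=25  T6=23
Finish order: T1 → T2 → T4 → T3 → T5 → T6

T6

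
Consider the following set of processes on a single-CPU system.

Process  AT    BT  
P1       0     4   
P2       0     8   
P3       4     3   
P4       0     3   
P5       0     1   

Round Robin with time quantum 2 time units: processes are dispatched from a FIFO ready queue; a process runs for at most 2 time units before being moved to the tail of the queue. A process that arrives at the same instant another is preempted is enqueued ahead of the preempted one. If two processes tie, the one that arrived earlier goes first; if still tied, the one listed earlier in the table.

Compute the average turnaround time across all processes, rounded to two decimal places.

Gantt: | P1 0-2 | P2 2-4 | P4 4-6 | P5 6-7 | P1 7-9 | P3 9-11 | P2 11-13 | P4 13-14 | P3 14-15 | P2 15-19 |
Completion: P1=9  P2=19  P3=15  P4=14  P5=7
Turnaround (C−A): P1=9  P2=19  P3=11  P4=14  P5=7
Turnaround times: P1=9, P2=19, P3=11, P4=14, P5=7
Average turnaround = (9+19+11+14+7) / 5 = 60/5 = 12.00

12.00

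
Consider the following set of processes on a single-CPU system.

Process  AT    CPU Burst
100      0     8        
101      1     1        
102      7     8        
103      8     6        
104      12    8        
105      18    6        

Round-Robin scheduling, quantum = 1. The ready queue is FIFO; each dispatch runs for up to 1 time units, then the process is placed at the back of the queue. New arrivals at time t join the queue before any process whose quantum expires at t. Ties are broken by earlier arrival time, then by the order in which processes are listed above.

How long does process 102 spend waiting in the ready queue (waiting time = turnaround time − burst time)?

16

Timeline: | 100 0-1 | 101 1-2 | 100 2-7 | 102 7-8 | 100 8-9 | 103 9-10 | 102 10-11 | 100 11-12 | 103 12-13 | 102 13-14 | 104 14-15 | 103 15-16 | 102 16-17 | 104 17-18 | 103 18-19 | 102 19-20 | 105 20-21 | 104 21-22 | 103 22-23 | 102 23-24 | 105 24-25 | 104 25-26 | 103 26-27 | 102 27-28 | 105 28-29 | 104 29-30 | 102 30-31 | 105 31-32 | 104 32-33 | 105 33-34 | 104 34-35 | 105 35-36 | 104 36-37 |
Completion: 100=12  101=2  102=31  103=27  104=37  105=36
Turnaround (C−A): 100=12  101=1  102=24  103=19  104=25  105=18
Waiting(102) = turnaround − burst = 24 − 8 = 16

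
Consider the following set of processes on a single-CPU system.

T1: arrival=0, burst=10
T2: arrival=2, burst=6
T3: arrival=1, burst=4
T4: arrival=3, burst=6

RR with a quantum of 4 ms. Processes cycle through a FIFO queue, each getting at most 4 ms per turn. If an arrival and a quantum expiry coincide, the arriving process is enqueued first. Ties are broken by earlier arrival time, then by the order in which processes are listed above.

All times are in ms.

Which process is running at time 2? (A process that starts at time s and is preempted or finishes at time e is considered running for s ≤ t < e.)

Timeline: | T1 0-4 | T3 4-8 | T2 8-12 | T4 12-16 | T1 16-20 | T2 20-22 | T4 22-24 | T1 24-26 |
Completion: T1=26  T2=22  T3=8  T4=24
Turnaround (C−A): T1=26  T2=20  T3=7  T4=21

T1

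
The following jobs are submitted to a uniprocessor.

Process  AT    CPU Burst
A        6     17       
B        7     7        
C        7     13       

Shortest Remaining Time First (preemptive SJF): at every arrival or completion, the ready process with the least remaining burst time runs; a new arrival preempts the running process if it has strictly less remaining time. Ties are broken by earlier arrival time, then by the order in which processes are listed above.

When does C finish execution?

Schedule: | idle 0-6 | A 6-7 | B 7-14 | C 14-27 | A 27-43 |
Completion: A=43  B=14  C=27

27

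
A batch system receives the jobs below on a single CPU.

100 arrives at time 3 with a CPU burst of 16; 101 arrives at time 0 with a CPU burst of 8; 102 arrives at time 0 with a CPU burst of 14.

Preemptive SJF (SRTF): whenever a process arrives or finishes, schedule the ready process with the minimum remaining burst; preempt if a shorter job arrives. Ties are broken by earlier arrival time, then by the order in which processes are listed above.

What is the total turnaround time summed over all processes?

65

Gantt: | 101 0-8 | 102 8-22 | 100 22-38 |
Completion: 100=38  101=8  102=22
Turnaround (C−A): 100=35  101=8  102=22
Turnaround = completion − arrival: 100=35, 101=8, 102=22
Total turnaround = 35 + 8 + 22 = 65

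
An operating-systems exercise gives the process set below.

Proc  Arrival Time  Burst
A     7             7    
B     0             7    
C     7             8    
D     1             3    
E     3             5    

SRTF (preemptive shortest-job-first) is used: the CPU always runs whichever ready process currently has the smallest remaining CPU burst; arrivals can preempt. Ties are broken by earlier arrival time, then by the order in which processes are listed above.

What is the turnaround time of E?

Gantt: | B 0-1 | D 1-4 | E 4-9 | B 9-15 | A 15-22 | C 22-30 |
Completion: A=22  B=15  C=30  D=4  E=9
Turnaround (C−A): A=15  B=15  C=23  D=3  E=6
Turnaround(E) = completion − arrival = 9 − 3 = 6

6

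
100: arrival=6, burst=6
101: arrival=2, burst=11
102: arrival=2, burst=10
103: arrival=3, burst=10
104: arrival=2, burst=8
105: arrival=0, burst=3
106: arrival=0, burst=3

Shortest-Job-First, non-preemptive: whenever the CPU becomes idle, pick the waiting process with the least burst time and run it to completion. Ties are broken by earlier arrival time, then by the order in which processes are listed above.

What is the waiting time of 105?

Schedule: | 105 0-3 | 106 3-6 | 100 6-12 | 104 12-20 | 102 20-30 | 103 30-40 | 101 40-51 |
Completion: 100=12  101=51  102=30  103=40  104=20  105=3  106=6
Turnaround (C−A): 100=6  101=49  102=28  103=37  104=18  105=3  106=6
Waiting(105) = turnaround − burst = 3 − 3 = 0

0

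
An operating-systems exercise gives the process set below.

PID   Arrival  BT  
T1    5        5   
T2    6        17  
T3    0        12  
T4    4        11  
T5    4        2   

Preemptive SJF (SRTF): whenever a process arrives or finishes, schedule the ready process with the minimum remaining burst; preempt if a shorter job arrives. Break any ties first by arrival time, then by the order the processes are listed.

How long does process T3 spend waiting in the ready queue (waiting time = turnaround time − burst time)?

7

Gantt: | T3 0-4 | T5 4-6 | T1 6-11 | T3 11-19 | T4 19-30 | T2 30-47 |
Completion: T1=11  T2=47  T3=19  T4=30  T5=6
Waiting(T3) = turnaround − burst = 19 − 12 = 7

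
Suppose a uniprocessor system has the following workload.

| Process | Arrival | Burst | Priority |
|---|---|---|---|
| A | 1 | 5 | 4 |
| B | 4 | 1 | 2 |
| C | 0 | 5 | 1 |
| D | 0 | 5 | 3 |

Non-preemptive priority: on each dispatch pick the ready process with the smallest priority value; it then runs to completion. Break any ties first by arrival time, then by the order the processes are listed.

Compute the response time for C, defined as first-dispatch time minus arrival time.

Gantt: | C 0-5 | B 5-6 | D 6-11 | A 11-16 |
Completion: A=16  B=6  C=5  D=11
Turnaround (C−A): A=15  B=2  C=5  D=11
Response(C) = first start − arrival = 0 − 0 = 0

0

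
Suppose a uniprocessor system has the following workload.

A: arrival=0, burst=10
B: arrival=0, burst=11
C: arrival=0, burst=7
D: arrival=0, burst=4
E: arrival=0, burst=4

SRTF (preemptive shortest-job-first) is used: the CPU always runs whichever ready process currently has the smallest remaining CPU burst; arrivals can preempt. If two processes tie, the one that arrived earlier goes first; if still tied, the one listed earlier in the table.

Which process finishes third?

C

Gantt: | D 0-4 | E 4-8 | C 8-15 | A 15-25 | B 25-36 |
Completion: A=25  B=36  C=15  D=4  E=8
Finish order: D → E → C → A → B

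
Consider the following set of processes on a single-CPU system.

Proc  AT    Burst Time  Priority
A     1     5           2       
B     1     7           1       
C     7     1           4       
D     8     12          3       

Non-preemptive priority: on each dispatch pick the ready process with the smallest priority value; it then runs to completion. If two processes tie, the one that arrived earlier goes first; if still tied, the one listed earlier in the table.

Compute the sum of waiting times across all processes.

Timeline: | idle 0-1 | B 1-8 | A 8-13 | D 13-25 | C 25-26 |
Completion: A=13  B=8  C=26  D=25
Waiting = turnaround − burst: A=7, B=0, C=18, D=5
Total waiting = 7 + 0 + 18 + 5 = 30

30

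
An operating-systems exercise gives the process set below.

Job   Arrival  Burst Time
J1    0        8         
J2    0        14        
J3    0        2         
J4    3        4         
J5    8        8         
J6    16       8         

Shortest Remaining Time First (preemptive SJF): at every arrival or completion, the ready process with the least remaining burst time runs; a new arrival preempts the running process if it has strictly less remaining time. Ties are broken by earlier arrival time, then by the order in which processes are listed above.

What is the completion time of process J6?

Gantt: | J3 0-2 | J1 2-3 | J4 3-7 | J1 7-14 | J5 14-22 | J6 22-30 | J2 30-44 |
Completion: J1=14  J2=44  J3=2  J4=7  J5=22  J6=30

30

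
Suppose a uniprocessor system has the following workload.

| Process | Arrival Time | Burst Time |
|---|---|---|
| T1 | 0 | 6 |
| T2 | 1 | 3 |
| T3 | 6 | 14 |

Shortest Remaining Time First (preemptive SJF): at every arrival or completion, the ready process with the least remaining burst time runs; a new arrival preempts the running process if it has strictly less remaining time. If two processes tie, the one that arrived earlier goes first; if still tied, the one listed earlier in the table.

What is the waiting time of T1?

Timeline: | T1 0-1 | T2 1-4 | T1 4-9 | T3 9-23 |
Completion: T1=9  T2=4  T3=23
Turnaround (C−A): T1=9  T2=3  T3=17
Waiting(T1) = turnaround − burst = 9 − 6 = 3

3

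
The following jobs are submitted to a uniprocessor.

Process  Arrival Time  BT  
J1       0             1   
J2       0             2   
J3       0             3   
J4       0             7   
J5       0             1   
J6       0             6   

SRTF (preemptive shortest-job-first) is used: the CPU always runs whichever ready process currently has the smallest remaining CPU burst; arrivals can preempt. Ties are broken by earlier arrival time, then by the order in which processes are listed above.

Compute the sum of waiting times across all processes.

27

Gantt: | J1 0-1 | J5 1-2 | J2 2-4 | J3 4-7 | J6 7-13 | J4 13-20 |
Completion: J1=1  J2=4  J3=7  J4=20  J5=2  J6=13
Turnaround (C−A): J1=1  J2=4  J3=7  J4=20  J5=2  J6=13
Waiting = turnaround − burst: J1=0, J2=2, J3=4, J4=13, J5=1, J6=7
Total waiting = 0 + 2 + 4 + 13 + 1 + 7 = 27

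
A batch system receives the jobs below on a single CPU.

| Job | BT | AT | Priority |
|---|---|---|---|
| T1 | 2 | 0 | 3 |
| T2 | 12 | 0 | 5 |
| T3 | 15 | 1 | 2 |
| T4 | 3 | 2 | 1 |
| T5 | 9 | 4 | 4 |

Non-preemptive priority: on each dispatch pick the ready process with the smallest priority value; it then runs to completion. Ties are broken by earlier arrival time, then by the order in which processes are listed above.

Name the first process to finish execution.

T1

Gantt: | T1 0-2 | T4 2-5 | T3 5-20 | T5 20-29 | T2 29-41 |
Completion: T1=2  T2=41  T3=20  T4=5  T5=29
Finish order: T1 → T4 → T3 → T5 → T2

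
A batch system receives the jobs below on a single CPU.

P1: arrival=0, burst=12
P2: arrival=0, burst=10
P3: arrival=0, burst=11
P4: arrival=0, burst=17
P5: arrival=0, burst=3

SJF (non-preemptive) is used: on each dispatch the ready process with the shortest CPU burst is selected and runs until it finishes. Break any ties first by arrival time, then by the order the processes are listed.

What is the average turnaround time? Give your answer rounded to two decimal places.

Gantt: | P5 0-3 | P2 3-13 | P3 13-24 | P1 24-36 | P4 36-53 |
Completion: P1=36  P2=13  P3=24  P4=53  P5=3
Turnaround (C−A): P1=36  P2=13  P3=24  P4=53  P5=3
Turnaround times: P1=36, P2=13, P3=24, P4=53, P5=3
Average turnaround = (36+13+24+53+3) / 5 = 129/5 = 25.80

25.80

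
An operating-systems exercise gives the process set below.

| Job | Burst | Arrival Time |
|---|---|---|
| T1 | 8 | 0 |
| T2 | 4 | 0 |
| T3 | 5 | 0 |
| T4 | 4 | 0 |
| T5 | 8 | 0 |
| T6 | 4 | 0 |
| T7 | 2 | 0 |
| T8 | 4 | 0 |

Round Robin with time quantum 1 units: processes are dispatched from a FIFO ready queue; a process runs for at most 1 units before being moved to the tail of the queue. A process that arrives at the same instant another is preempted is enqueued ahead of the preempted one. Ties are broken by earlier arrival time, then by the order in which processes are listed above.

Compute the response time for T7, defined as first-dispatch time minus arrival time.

6

Gantt: | T1 0-1 | T2 1-2 | T3 2-3 | T4 3-4 | T5 4-5 | T6 5-6 | T7 6-7 | T8 7-8 | T1 8-9 | T2 9-10 | T3 10-11 | T4 11-12 | T5 12-13 | T6 13-14 | T7 14-15 | T8 15-16 | T1 16-17 | T2 17-18 | T3 18-19 | T4 19-20 | T5 20-21 | T6 21-22 | T8 22-23 | T1 23-24 | T2 24-25 | T3 25-26 | T4 26-27 | T5 27-28 | T6 28-29 | T8 29-30 | T1 30-31 | T3 31-32 | T5 32-33 | T1 33-34 | T5 34-35 | T1 35-36 | T5 36-37 | T1 37-38 | T5 38-39 |
Completion: T1=38  T2=25  T3=32  T4=27  T5=39  T6=29  T7=15  T8=30
Response(T7) = first start − arrival = 6 − 0 = 6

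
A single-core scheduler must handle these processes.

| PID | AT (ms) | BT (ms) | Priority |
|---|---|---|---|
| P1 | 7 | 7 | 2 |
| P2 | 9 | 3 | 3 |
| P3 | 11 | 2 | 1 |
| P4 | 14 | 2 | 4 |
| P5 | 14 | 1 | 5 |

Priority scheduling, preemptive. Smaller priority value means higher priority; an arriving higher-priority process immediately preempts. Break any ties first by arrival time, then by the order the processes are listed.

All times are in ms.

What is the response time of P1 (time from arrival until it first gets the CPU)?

0

Gantt: | idle 0-7 | P1 7-11 | P3 11-13 | P1 13-16 | P2 16-19 | P4 19-21 | P5 21-22 |
Completion: P1=16  P2=19  P3=13  P4=21  P5=22
Response(P1) = first start − arrival = 7 − 7 = 0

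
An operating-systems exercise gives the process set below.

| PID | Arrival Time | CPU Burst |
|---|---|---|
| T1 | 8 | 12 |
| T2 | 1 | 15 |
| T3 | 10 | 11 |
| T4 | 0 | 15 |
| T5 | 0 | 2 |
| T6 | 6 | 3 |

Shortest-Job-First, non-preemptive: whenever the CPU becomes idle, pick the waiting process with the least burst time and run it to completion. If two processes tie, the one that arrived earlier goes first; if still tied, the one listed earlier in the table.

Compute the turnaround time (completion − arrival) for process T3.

21

Timeline: | T5 0-2 | T4 2-17 | T6 17-20 | T3 20-31 | T1 31-43 | T2 43-58 |
Completion: T1=43  T2=58  T3=31  T4=17  T5=2  T6=20
Turnaround (C−A): T1=35  T2=57  T3=21  T4=17  T5=2  T6=14
Turnaround(T3) = completion − arrival = 31 − 10 = 21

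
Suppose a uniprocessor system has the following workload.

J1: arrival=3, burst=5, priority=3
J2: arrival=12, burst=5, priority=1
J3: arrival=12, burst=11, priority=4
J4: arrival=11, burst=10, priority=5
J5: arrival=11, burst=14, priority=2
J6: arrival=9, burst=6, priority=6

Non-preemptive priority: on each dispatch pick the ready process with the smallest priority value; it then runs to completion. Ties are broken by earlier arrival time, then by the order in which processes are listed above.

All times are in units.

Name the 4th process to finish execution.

J5

Schedule: | idle 0-3 | J1 3-8 | idle 8-9 | J6 9-15 | J2 15-20 | J5 20-34 | J3 34-45 | J4 45-55 |
Completion: J1=8  J2=20  J3=45  J4=55  J5=34  J6=15
Finish order: J1 → J6 → J2 → J5 → J3 → J4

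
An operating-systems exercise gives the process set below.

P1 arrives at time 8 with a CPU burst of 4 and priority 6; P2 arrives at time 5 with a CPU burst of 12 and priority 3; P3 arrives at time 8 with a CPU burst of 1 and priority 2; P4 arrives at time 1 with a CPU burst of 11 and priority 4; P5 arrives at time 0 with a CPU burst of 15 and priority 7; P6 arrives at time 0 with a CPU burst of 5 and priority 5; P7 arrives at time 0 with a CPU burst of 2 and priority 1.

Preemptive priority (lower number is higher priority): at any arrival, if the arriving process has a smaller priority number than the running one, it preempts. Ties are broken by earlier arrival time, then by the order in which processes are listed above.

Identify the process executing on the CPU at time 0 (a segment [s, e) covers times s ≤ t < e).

P7

Timeline: | P7 0-2 | P4 2-5 | P2 5-8 | P3 8-9 | P2 9-18 | P4 18-26 | P6 26-31 | P1 31-35 | P5 35-50 |
Completion: P1=35  P2=18  P3=9  P4=26  P5=50  P6=31  P7=2
Turnaround (C−A): P1=27  P2=13  P3=1  P4=25  P5=50  P6=31  P7=2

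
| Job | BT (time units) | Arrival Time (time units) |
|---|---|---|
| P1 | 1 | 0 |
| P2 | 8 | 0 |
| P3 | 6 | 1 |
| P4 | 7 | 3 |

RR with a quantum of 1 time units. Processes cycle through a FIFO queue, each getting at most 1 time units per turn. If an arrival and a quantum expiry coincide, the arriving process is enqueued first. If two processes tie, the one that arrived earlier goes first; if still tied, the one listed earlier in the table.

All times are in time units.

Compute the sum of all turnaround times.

58

Gantt: | P1 0-1 | P2 1-2 | P3 2-3 | P2 3-4 | P4 4-5 | P3 5-6 | P2 6-7 | P4 7-8 | P3 8-9 | P2 9-10 | P4 10-11 | P3 11-12 | P2 12-13 | P4 13-14 | P3 14-15 | P2 15-16 | P4 16-17 | P3 17-18 | P2 18-19 | P4 19-20 | P2 20-21 | P4 21-22 |
Completion: P1=1  P2=21  P3=18  P4=22
Turnaround (C−A): P1=1  P2=21  P3=17  P4=19
Turnaround = completion − arrival: P1=1, P2=21, P3=17, P4=19
Total turnaround = 1 + 21 + 17 + 19 = 58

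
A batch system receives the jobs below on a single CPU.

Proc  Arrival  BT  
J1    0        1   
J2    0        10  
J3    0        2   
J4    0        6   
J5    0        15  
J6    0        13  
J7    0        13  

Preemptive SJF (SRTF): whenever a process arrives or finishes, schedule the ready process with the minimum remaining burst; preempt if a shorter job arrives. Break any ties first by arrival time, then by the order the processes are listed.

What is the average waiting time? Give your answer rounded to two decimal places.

15.57

Timeline: | J1 0-1 | J3 1-3 | J4 3-9 | J2 9-19 | J6 19-32 | J7 32-45 | J5 45-60 |
Completion: J1=1  J2=19  J3=3  J4=9  J5=60  J6=32  J7=45
Waiting times: J1=0, J2=9, J3=1, J4=3, J5=45, J6=19, J7=32
Average waiting = (0+9+1+3+45+19+32) / 7 = 109/7 = 15.57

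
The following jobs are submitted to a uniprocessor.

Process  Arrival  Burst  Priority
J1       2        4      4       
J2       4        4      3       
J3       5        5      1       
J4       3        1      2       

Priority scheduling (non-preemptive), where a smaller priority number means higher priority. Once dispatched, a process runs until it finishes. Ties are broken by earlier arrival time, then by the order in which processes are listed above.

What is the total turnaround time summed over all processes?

Timeline: | idle 0-2 | J1 2-6 | J3 6-11 | J4 11-12 | J2 12-16 |
Completion: J1=6  J2=16  J3=11  J4=12
Turnaround = completion − arrival: J1=4, J2=12, J3=6, J4=9
Total turnaround = 4 + 12 + 6 + 9 = 31

31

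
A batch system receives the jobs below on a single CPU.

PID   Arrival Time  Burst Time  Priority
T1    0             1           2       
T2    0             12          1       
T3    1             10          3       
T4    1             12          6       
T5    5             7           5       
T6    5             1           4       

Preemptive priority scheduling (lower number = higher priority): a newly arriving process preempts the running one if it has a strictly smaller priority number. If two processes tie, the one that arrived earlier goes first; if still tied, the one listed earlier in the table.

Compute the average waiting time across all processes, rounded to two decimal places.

15.17

Timeline: | T2 0-12 | T1 12-13 | T3 13-23 | T6 23-24 | T5 24-31 | T4 31-43 |
Completion: T1=13  T2=12  T3=23  T4=43  T5=31  T6=24
Waiting times: T1=12, T2=0, T3=12, T4=30, T5=19, T6=18
Average waiting = (12+0+12+30+19+18) / 6 = 91/6 = 15.17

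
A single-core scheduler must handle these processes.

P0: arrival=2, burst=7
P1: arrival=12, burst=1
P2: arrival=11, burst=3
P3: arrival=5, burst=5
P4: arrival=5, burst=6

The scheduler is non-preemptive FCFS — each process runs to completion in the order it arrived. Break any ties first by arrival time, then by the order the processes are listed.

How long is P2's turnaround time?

12

Timeline: | idle 0-2 | P0 2-9 | P3 9-14 | P4 14-20 | P2 20-23 | P1 23-24 |
Completion: P0=9  P1=24  P2=23  P3=14  P4=20
Turnaround(P2) = completion − arrival = 23 − 11 = 12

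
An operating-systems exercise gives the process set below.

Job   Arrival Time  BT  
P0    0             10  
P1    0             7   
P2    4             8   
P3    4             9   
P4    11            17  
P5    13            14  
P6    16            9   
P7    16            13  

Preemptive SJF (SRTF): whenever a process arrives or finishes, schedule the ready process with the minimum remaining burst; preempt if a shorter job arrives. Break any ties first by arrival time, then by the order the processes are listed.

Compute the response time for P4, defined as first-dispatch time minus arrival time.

Schedule: | P1 0-7 | P2 7-15 | P3 15-24 | P6 24-33 | P0 33-43 | P7 43-56 | P5 56-70 | P4 70-87 |
Completion: P0=43  P1=7  P2=15  P3=24  P4=87  P5=70  P6=33  P7=56
Turnaround (C−A): P0=43  P1=7  P2=11  P3=20  P4=76  P5=57  P6=17  P7=40
Response(P4) = first start − arrival = 70 − 11 = 59

59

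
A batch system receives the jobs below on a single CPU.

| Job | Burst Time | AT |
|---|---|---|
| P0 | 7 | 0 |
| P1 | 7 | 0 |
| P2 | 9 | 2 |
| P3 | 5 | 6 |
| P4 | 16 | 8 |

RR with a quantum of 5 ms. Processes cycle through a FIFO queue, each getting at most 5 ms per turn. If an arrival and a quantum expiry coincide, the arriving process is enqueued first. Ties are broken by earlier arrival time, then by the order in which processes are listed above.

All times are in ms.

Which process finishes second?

P3

Schedule: | P0 0-5 | P1 5-10 | P2 10-15 | P0 15-17 | P3 17-22 | P4 22-27 | P1 27-29 | P2 29-33 | P4 33-44 |
Completion: P0=17  P1=29  P2=33  P3=22  P4=44
Finish order: P0 → P3 → P1 → P2 → P4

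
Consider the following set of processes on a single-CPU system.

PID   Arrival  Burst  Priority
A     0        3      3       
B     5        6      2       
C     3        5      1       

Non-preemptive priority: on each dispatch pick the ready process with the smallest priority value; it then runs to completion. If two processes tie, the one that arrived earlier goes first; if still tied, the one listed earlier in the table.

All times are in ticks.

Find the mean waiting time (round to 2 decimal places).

Timeline: | A 0-3 | C 3-8 | B 8-14 |
Completion: A=3  B=14  C=8
Waiting times: A=0, B=3, C=0
Average waiting = (0+3+0) / 3 = 3/3 = 1.00

1.00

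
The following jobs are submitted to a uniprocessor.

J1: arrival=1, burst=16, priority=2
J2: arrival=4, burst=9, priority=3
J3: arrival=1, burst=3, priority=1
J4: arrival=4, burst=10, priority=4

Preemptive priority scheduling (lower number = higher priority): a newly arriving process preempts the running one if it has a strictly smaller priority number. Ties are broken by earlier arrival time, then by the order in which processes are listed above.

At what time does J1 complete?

20

Gantt: | idle 0-1 | J3 1-4 | J1 4-20 | J2 20-29 | J4 29-39 |
Completion: J1=20  J2=29  J3=4  J4=39
Turnaround (C−A): J1=19  J2=25  J3=3  J4=35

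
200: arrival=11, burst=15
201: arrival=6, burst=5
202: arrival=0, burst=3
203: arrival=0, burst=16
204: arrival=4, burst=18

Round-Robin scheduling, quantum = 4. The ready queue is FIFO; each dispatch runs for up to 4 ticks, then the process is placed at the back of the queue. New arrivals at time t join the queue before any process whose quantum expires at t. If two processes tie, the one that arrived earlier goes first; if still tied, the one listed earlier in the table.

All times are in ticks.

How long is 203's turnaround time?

44

Schedule: | 202 0-3 | 203 3-7 | 204 7-11 | 201 11-15 | 203 15-19 | 200 19-23 | 204 23-27 | 201 27-28 | 203 28-32 | 200 32-36 | 204 36-40 | 203 40-44 | 200 44-48 | 204 48-52 | 200 52-55 | 204 55-57 |
Completion: 200=55  201=28  202=3  203=44  204=57
Turnaround (C−A): 200=44  201=22  202=3  203=44  204=53
Turnaround(203) = completion − arrival = 44 − 0 = 44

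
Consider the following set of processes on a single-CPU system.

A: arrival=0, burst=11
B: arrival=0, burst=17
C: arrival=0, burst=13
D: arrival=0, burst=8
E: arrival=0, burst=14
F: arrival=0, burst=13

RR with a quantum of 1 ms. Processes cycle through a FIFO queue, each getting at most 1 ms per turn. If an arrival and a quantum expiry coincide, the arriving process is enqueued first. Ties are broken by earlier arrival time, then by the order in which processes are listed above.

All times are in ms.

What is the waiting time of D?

Timeline: | A 0-1 | B 1-2 | C 2-3 | D 3-4 | E 4-5 | F 5-6 | A 6-7 | B 7-8 | C 8-9 | D 9-10 | E 10-11 | F 11-12 | A 12-13 | B 13-14 | C 14-15 | D 15-16 | E 16-17 | F 17-18 | A 18-19 | B 19-20 | C 20-21 | D 21-22 | E 22-23 | F 23-24 | A 24-25 | B 25-26 | C 26-27 | D 27-28 | E 28-29 | F 29-30 | A 30-31 | B 31-32 | C 32-33 | D 33-34 | E 34-35 | F 35-36 | A 36-37 | B 37-38 | C 38-39 | D 39-40 | E 40-41 | F 41-42 | A 42-43 | B 43-44 | C 44-45 | D 45-46 | E 46-47 | F 47-48 | A 48-49 | B 49-50 | C 50-51 | E 51-52 | F 52-53 | A 53-54 | B 54-55 | C 55-56 | E 56-57 | F 57-58 | A 58-59 | B 59-60 | C 60-61 | E 61-62 | F 62-63 | B 63-64 | C 64-65 | E 65-66 | F 66-67 | B 67-68 | C 68-69 | E 69-70 | F 70-71 | B 71-72 | E 72-73 | B 73-76 |
Completion: A=59  B=76  C=69  D=46  E=73  F=71
Waiting(D) = turnaround − burst = 46 − 8 = 38

38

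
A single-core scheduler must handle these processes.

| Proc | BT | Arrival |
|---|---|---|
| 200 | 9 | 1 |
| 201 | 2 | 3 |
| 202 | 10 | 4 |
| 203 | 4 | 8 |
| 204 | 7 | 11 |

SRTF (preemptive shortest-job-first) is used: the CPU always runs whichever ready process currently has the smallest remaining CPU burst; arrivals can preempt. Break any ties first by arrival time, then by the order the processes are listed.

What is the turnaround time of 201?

2

Schedule: | idle 0-1 | 200 1-3 | 201 3-5 | 200 5-12 | 203 12-16 | 204 16-23 | 202 23-33 |
Completion: 200=12  201=5  202=33  203=16  204=23
Turnaround (C−A): 200=11  201=2  202=29  203=8  204=12
Turnaround(201) = completion − arrival = 5 − 3 = 2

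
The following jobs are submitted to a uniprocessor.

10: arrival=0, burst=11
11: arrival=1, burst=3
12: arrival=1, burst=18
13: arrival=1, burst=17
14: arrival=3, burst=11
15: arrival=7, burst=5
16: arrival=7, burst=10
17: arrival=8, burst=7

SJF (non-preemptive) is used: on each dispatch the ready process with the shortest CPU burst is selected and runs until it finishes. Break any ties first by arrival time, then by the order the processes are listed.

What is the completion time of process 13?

64

Timeline: | 10 0-11 | 11 11-14 | 15 14-19 | 17 19-26 | 16 26-36 | 14 36-47 | 13 47-64 | 12 64-82 |
Completion: 10=11  11=14  12=82  13=64  14=47  15=19  16=36  17=26
Turnaround (C−A): 10=11  11=13  12=81  13=63  14=44  15=12  16=29  17=18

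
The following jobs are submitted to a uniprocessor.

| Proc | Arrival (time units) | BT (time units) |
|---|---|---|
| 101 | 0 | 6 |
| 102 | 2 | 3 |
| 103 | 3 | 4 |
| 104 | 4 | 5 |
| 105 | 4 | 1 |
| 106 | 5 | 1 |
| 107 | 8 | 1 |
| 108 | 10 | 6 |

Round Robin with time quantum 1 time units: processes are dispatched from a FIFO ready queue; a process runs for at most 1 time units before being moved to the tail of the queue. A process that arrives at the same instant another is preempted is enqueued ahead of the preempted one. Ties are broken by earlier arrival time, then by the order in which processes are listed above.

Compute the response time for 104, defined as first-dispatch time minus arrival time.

2

Gantt: | 101 0-2 | 102 2-3 | 101 3-4 | 103 4-5 | 102 5-6 | 104 6-7 | 105 7-8 | 101 8-9 | 106 9-10 | 103 10-11 | 102 11-12 | 104 12-13 | 107 13-14 | 101 14-15 | 108 15-16 | 103 16-17 | 104 17-18 | 101 18-19 | 108 19-20 | 103 20-21 | 104 21-22 | 108 22-23 | 104 23-24 | 108 24-27 |
Completion: 101=19  102=12  103=21  104=24  105=8  106=10  107=14  108=27
Turnaround (C−A): 101=19  102=10  103=18  104=20  105=4  106=5  107=6  108=17
Response(104) = first start − arrival = 6 − 4 = 2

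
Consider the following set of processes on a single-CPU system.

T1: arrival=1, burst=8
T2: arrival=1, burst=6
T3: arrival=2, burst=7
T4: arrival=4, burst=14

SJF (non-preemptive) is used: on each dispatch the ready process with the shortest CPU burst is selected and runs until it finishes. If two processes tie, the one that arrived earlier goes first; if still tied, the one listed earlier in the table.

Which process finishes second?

T3

Schedule: | idle 0-1 | T2 1-7 | T3 7-14 | T1 14-22 | T4 22-36 |
Completion: T1=22  T2=7  T3=14  T4=36
Turnaround (C−A): T1=21  T2=6  T3=12  T4=32
Finish order: T2 → T3 → T1 → T4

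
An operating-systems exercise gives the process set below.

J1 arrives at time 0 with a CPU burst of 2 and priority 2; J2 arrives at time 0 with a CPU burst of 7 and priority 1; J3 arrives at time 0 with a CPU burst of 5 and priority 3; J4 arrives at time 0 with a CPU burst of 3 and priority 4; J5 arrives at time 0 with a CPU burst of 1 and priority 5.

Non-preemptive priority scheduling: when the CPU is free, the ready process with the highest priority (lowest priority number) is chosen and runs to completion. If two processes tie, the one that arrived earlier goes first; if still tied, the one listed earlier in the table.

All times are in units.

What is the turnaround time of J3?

Gantt: | J2 0-7 | J1 7-9 | J3 9-14 | J4 14-17 | J5 17-18 |
Completion: J1=9  J2=7  J3=14  J4=17  J5=18
Turnaround(J3) = completion − arrival = 14 − 0 = 14

14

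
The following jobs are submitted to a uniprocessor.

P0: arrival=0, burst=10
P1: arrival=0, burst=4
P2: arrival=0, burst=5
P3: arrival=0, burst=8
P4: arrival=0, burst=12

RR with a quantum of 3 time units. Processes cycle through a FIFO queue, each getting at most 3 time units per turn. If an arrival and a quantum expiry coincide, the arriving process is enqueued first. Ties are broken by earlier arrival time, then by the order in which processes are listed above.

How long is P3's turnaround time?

32

Timeline: | P0 0-3 | P1 3-6 | P2 6-9 | P3 9-12 | P4 12-15 | P0 15-18 | P1 18-19 | P2 19-21 | P3 21-24 | P4 24-27 | P0 27-30 | P3 30-32 | P4 32-35 | P0 35-36 | P4 36-39 |
Completion: P0=36  P1=19  P2=21  P3=32  P4=39
Turnaround(P3) = completion − arrival = 32 − 0 = 32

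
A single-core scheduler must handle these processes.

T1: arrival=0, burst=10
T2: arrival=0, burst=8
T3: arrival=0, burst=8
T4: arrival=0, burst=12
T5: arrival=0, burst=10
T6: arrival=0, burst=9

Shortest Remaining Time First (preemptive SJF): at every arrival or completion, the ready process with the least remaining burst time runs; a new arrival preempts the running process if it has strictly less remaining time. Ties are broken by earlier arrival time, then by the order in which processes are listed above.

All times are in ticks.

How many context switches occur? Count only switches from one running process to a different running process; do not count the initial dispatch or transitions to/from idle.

Schedule: | T2 0-8 | T3 8-16 | T6 16-25 | T1 25-35 | T5 35-45 | T4 45-57 |
Completion: T1=35  T2=8  T3=16  T4=57  T5=45  T6=25
Turnaround (C−A): T1=35  T2=8  T3=16  T4=57  T5=45  T6=25

5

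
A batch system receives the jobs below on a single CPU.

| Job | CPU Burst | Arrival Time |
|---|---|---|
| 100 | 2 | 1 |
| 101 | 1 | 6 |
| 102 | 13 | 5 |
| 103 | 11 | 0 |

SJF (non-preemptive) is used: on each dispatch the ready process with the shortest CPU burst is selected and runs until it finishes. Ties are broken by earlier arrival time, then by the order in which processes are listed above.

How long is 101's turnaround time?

Gantt: | 103 0-11 | 101 11-12 | 100 12-14 | 102 14-27 |
Completion: 100=14  101=12  102=27  103=11
Turnaround (C−A): 100=13  101=6  102=22  103=11
Turnaround(101) = completion − arrival = 12 − 6 = 6

6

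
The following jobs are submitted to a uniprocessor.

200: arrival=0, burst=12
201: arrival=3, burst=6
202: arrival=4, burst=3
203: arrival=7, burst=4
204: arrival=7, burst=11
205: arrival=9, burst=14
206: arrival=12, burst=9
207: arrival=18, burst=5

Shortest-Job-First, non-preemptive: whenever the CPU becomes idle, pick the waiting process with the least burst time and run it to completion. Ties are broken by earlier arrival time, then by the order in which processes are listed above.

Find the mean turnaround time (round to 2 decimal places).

24.13

Schedule: | 200 0-12 | 202 12-15 | 203 15-19 | 207 19-24 | 201 24-30 | 206 30-39 | 204 39-50 | 205 50-64 |
Completion: 200=12  201=30  202=15  203=19  204=50  205=64  206=39  207=24
Turnaround (C−A): 200=12  201=27  202=11  203=12  204=43  205=55  206=27  207=6
Turnaround times: 200=12, 201=27, 202=11, 203=12, 204=43, 205=55, 206=27, 207=6
Average turnaround = (12+27+11+12+43+55+27+6) / 8 = 193/8 = 24.13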